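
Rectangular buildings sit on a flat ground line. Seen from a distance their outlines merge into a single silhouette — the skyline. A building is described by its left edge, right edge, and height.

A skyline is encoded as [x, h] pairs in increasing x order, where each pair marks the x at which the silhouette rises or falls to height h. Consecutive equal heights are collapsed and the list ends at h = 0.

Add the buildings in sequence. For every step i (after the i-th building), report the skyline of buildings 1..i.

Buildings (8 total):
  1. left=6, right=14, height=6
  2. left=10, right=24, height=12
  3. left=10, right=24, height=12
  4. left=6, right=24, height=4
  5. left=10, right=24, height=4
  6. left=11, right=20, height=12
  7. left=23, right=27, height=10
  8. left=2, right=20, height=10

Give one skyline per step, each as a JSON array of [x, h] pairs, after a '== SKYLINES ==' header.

== SKYLINES ==
[[6,6],[14,0]]
[[6,6],[10,12],[24,0]]
[[6,6],[10,12],[24,0]]
[[6,6],[10,12],[24,0]]
[[6,6],[10,12],[24,0]]
[[6,6],[10,12],[24,0]]
[[6,6],[10,12],[24,10],[27,0]]
[[2,10],[10,12],[24,10],[27,0]]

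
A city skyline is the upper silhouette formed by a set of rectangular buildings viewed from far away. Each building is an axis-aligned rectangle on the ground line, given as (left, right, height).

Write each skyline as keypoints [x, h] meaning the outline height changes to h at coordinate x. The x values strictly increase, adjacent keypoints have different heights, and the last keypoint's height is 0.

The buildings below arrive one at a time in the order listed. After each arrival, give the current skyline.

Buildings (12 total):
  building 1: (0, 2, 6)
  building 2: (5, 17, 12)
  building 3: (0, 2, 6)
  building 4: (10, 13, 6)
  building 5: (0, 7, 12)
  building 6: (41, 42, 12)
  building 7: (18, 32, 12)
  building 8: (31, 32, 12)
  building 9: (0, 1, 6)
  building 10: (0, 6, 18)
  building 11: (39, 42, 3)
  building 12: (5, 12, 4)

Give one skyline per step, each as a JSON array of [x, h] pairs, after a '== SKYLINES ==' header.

== SKYLINES ==
[[0,6],[2,0]]
[[0,6],[2,0],[5,12],[17,0]]
[[0,6],[2,0],[5,12],[17,0]]
[[0,6],[2,0],[5,12],[17,0]]
[[0,12],[17,0]]
[[0,12],[17,0],[41,12],[42,0]]
[[0,12],[17,0],[18,12],[32,0],[41,12],[42,0]]
[[0,12],[17,0],[18,12],[32,0],[41,12],[42,0]]
[[0,12],[17,0],[18,12],[32,0],[41,12],[42,0]]
[[0,18],[6,12],[17,0],[18,12],[32,0],[41,12],[42,0]]
[[0,18],[6,12],[17,0],[18,12],[32,0],[39,3],[41,12],[42,0]]
[[0,18],[6,12],[17,0],[18,12],[32,0],[39,3],[41,12],[42,0]]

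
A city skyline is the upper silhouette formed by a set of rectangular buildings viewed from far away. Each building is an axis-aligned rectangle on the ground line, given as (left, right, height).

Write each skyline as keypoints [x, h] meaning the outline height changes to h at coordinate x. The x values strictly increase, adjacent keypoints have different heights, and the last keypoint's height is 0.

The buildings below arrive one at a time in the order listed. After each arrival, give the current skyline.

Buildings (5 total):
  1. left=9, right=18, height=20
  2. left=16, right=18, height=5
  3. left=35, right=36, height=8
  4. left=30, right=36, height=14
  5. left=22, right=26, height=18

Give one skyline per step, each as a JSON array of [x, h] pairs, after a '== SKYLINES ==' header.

== SKYLINES ==
[[9,20],[18,0]]
[[9,20],[18,0]]
[[9,20],[18,0],[35,8],[36,0]]
[[9,20],[18,0],[30,14],[36,0]]
[[9,20],[18,0],[22,18],[26,0],[30,14],[36,0]]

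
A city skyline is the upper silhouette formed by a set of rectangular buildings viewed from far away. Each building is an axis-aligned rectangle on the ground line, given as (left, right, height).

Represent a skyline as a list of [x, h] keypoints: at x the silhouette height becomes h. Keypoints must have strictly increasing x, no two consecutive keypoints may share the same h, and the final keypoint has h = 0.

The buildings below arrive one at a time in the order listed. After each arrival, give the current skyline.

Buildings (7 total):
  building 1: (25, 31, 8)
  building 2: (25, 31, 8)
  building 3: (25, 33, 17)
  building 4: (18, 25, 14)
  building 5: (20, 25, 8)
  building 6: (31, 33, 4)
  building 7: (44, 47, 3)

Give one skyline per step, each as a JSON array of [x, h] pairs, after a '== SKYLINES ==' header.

== SKYLINES ==
[[25,8],[31,0]]
[[25,8],[31,0]]
[[25,17],[33,0]]
[[18,14],[25,17],[33,0]]
[[18,14],[25,17],[33,0]]
[[18,14],[25,17],[33,0]]
[[18,14],[25,17],[33,0],[44,3],[47,0]]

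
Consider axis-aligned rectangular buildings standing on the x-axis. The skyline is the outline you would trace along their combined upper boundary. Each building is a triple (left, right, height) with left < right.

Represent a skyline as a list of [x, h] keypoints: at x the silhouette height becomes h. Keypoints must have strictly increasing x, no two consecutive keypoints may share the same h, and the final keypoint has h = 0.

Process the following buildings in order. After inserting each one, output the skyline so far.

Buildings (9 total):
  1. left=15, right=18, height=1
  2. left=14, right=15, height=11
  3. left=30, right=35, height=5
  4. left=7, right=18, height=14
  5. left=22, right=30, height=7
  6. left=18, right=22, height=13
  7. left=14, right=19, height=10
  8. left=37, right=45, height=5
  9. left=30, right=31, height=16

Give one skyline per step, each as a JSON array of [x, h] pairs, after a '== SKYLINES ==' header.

== SKYLINES ==
[[15,1],[18,0]]
[[14,11],[15,1],[18,0]]
[[14,11],[15,1],[18,0],[30,5],[35,0]]
[[7,14],[18,0],[30,5],[35,0]]
[[7,14],[18,0],[22,7],[30,5],[35,0]]
[[7,14],[18,13],[22,7],[30,5],[35,0]]
[[7,14],[18,13],[22,7],[30,5],[35,0]]
[[7,14],[18,13],[22,7],[30,5],[35,0],[37,5],[45,0]]
[[7,14],[18,13],[22,7],[30,16],[31,5],[35,0],[37,5],[45,0]]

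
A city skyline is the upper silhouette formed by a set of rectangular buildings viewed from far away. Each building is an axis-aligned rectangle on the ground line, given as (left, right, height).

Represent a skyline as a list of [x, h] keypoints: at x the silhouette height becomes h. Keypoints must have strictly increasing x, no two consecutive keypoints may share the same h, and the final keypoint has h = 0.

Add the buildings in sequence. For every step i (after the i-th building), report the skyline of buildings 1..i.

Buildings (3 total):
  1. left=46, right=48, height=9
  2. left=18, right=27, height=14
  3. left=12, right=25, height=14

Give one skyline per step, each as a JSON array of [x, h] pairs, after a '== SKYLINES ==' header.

== SKYLINES ==
[[46,9],[48,0]]
[[18,14],[27,0],[46,9],[48,0]]
[[12,14],[27,0],[46,9],[48,0]]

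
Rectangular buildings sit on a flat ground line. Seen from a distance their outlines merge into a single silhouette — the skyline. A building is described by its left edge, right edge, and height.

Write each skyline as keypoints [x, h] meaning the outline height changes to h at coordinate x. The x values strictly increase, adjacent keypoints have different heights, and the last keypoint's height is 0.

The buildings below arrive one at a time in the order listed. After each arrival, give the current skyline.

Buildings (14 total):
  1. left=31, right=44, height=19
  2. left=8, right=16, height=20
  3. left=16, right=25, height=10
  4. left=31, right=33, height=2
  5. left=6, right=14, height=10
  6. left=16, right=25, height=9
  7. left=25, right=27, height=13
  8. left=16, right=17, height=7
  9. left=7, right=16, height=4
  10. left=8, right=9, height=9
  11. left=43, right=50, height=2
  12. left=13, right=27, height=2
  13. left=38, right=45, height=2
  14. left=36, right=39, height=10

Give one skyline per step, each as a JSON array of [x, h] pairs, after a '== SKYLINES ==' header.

== SKYLINES ==
[[31,19],[44,0]]
[[8,20],[16,0],[31,19],[44,0]]
[[8,20],[16,10],[25,0],[31,19],[44,0]]
[[8,20],[16,10],[25,0],[31,19],[44,0]]
[[6,10],[8,20],[16,10],[25,0],[31,19],[44,0]]
[[6,10],[8,20],[16,10],[25,0],[31,19],[44,0]]
[[6,10],[8,20],[16,10],[25,13],[27,0],[31,19],[44,0]]
[[6,10],[8,20],[16,10],[25,13],[27,0],[31,19],[44,0]]
[[6,10],[8,20],[16,10],[25,13],[27,0],[31,19],[44,0]]
[[6,10],[8,20],[16,10],[25,13],[27,0],[31,19],[44,0]]
[[6,10],[8,20],[16,10],[25,13],[27,0],[31,19],[44,2],[50,0]]
[[6,10],[8,20],[16,10],[25,13],[27,0],[31,19],[44,2],[50,0]]
[[6,10],[8,20],[16,10],[25,13],[27,0],[31,19],[44,2],[50,0]]
[[6,10],[8,20],[16,10],[25,13],[27,0],[31,19],[44,2],[50,0]]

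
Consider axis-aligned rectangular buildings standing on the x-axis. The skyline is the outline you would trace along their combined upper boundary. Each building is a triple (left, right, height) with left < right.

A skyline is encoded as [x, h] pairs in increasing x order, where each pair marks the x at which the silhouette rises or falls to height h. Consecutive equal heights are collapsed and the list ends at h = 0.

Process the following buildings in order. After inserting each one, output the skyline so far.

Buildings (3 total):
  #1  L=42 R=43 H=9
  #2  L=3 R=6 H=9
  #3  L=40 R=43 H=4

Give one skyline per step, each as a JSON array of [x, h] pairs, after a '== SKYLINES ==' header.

== SKYLINES ==
[[42,9],[43,0]]
[[3,9],[6,0],[42,9],[43,0]]
[[3,9],[6,0],[40,4],[42,9],[43,0]]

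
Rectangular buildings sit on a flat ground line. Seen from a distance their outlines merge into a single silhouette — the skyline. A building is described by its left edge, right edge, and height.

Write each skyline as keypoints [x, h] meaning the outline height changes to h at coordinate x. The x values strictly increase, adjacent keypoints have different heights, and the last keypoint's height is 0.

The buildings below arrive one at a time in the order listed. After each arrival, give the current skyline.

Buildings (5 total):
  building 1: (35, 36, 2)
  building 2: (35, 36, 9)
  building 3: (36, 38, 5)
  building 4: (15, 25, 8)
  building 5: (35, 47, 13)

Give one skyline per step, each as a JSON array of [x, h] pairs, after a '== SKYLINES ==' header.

== SKYLINES ==
[[35,2],[36,0]]
[[35,9],[36,0]]
[[35,9],[36,5],[38,0]]
[[15,8],[25,0],[35,9],[36,5],[38,0]]
[[15,8],[25,0],[35,13],[47,0]]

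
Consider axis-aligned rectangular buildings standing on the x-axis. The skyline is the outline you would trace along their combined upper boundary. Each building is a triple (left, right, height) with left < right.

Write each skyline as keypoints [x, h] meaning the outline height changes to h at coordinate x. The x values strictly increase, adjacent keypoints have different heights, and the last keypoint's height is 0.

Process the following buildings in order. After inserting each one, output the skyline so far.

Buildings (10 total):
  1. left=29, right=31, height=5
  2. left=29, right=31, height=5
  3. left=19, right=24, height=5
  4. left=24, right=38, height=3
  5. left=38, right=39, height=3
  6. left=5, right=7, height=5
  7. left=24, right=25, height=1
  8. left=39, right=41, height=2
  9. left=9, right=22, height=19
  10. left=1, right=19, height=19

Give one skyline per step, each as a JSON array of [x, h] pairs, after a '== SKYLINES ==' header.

== SKYLINES ==
[[29,5],[31,0]]
[[29,5],[31,0]]
[[19,5],[24,0],[29,5],[31,0]]
[[19,5],[24,3],[29,5],[31,3],[38,0]]
[[19,5],[24,3],[29,5],[31,3],[39,0]]
[[5,5],[7,0],[19,5],[24,3],[29,5],[31,3],[39,0]]
[[5,5],[7,0],[19,5],[24,3],[29,5],[31,3],[39,0]]
[[5,5],[7,0],[19,5],[24,3],[29,5],[31,3],[39,2],[41,0]]
[[5,5],[7,0],[9,19],[22,5],[24,3],[29,5],[31,3],[39,2],[41,0]]
[[1,19],[22,5],[24,3],[29,5],[31,3],[39,2],[41,0]]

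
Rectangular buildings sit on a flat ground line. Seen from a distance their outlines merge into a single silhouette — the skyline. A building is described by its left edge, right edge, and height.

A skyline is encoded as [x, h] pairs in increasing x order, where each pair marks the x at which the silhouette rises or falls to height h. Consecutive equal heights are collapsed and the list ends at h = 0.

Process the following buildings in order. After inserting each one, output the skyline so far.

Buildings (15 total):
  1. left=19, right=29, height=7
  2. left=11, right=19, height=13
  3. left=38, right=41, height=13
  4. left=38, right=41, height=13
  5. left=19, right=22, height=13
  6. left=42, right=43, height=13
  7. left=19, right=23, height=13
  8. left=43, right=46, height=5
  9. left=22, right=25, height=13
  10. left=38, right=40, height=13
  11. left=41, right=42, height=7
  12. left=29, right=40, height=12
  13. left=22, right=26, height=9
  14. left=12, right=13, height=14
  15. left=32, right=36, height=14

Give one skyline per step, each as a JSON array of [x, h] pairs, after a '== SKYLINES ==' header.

== SKYLINES ==
[[19,7],[29,0]]
[[11,13],[19,7],[29,0]]
[[11,13],[19,7],[29,0],[38,13],[41,0]]
[[11,13],[19,7],[29,0],[38,13],[41,0]]
[[11,13],[22,7],[29,0],[38,13],[41,0]]
[[11,13],[22,7],[29,0],[38,13],[41,0],[42,13],[43,0]]
[[11,13],[23,7],[29,0],[38,13],[41,0],[42,13],[43,0]]
[[11,13],[23,7],[29,0],[38,13],[41,0],[42,13],[43,5],[46,0]]
[[11,13],[25,7],[29,0],[38,13],[41,0],[42,13],[43,5],[46,0]]
[[11,13],[25,7],[29,0],[38,13],[41,0],[42,13],[43,5],[46,0]]
[[11,13],[25,7],[29,0],[38,13],[41,7],[42,13],[43,5],[46,0]]
[[11,13],[25,7],[29,12],[38,13],[41,7],[42,13],[43,5],[46,0]]
[[11,13],[25,9],[26,7],[29,12],[38,13],[41,7],[42,13],[43,5],[46,0]]
[[11,13],[12,14],[13,13],[25,9],[26,7],[29,12],[38,13],[41,7],[42,13],[43,5],[46,0]]
[[11,13],[12,14],[13,13],[25,9],[26,7],[29,12],[32,14],[36,12],[38,13],[41,7],[42,13],[43,5],[46,0]]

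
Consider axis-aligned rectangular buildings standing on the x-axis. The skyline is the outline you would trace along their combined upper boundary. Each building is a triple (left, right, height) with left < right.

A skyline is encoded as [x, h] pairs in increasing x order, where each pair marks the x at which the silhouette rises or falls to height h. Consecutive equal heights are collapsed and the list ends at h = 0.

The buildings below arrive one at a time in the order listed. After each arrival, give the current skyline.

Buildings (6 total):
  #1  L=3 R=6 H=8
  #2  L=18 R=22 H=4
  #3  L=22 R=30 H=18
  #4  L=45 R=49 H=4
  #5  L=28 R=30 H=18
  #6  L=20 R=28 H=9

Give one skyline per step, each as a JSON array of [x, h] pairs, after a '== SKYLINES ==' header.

== SKYLINES ==
[[3,8],[6,0]]
[[3,8],[6,0],[18,4],[22,0]]
[[3,8],[6,0],[18,4],[22,18],[30,0]]
[[3,8],[6,0],[18,4],[22,18],[30,0],[45,4],[49,0]]
[[3,8],[6,0],[18,4],[22,18],[30,0],[45,4],[49,0]]
[[3,8],[6,0],[18,4],[20,9],[22,18],[30,0],[45,4],[49,0]]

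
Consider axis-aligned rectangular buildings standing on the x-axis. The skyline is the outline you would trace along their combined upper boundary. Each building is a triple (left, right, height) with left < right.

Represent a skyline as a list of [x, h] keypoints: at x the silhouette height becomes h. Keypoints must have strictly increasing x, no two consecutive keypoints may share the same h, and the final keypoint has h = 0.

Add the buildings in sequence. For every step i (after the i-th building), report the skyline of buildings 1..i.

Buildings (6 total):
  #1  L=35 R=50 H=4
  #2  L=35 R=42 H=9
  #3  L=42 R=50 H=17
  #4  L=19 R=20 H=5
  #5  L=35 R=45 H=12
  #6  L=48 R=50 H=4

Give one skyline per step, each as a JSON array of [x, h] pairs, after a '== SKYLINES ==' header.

== SKYLINES ==
[[35,4],[50,0]]
[[35,9],[42,4],[50,0]]
[[35,9],[42,17],[50,0]]
[[19,5],[20,0],[35,9],[42,17],[50,0]]
[[19,5],[20,0],[35,12],[42,17],[50,0]]
[[19,5],[20,0],[35,12],[42,17],[50,0]]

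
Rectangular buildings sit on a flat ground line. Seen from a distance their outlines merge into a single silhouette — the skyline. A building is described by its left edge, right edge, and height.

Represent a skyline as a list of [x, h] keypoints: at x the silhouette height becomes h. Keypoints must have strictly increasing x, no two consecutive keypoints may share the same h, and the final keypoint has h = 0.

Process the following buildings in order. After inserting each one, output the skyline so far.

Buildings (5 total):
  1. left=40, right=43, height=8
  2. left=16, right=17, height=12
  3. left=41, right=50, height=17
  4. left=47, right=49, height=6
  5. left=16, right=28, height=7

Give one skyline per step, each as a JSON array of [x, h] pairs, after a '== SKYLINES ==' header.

== SKYLINES ==
[[40,8],[43,0]]
[[16,12],[17,0],[40,8],[43,0]]
[[16,12],[17,0],[40,8],[41,17],[50,0]]
[[16,12],[17,0],[40,8],[41,17],[50,0]]
[[16,12],[17,7],[28,0],[40,8],[41,17],[50,0]]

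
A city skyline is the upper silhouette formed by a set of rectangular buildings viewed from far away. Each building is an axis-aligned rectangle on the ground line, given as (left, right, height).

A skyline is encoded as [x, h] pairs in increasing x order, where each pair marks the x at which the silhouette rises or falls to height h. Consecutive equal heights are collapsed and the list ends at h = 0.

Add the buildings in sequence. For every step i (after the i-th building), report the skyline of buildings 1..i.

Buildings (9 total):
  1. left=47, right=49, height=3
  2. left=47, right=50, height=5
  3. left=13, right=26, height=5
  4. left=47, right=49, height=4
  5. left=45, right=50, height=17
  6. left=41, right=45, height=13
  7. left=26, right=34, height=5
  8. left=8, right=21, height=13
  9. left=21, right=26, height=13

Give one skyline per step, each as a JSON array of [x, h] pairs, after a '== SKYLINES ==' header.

== SKYLINES ==
[[47,3],[49,0]]
[[47,5],[50,0]]
[[13,5],[26,0],[47,5],[50,0]]
[[13,5],[26,0],[47,5],[50,0]]
[[13,5],[26,0],[45,17],[50,0]]
[[13,5],[26,0],[41,13],[45,17],[50,0]]
[[13,5],[34,0],[41,13],[45,17],[50,0]]
[[8,13],[21,5],[34,0],[41,13],[45,17],[50,0]]
[[8,13],[26,5],[34,0],[41,13],[45,17],[50,0]]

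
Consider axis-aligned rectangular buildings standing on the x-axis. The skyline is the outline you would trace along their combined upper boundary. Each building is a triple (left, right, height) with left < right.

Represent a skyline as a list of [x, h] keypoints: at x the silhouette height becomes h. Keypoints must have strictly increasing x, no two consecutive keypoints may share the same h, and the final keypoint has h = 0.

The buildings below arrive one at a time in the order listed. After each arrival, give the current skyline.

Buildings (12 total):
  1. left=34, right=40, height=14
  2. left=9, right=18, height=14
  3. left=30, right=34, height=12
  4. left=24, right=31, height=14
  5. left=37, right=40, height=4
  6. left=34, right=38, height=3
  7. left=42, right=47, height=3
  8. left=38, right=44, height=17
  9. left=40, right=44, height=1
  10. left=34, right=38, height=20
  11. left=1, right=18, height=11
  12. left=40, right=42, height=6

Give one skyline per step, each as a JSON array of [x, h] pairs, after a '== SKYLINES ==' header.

== SKYLINES ==
[[34,14],[40,0]]
[[9,14],[18,0],[34,14],[40,0]]
[[9,14],[18,0],[30,12],[34,14],[40,0]]
[[9,14],[18,0],[24,14],[31,12],[34,14],[40,0]]
[[9,14],[18,0],[24,14],[31,12],[34,14],[40,0]]
[[9,14],[18,0],[24,14],[31,12],[34,14],[40,0]]
[[9,14],[18,0],[24,14],[31,12],[34,14],[40,0],[42,3],[47,0]]
[[9,14],[18,0],[24,14],[31,12],[34,14],[38,17],[44,3],[47,0]]
[[9,14],[18,0],[24,14],[31,12],[34,14],[38,17],[44,3],[47,0]]
[[9,14],[18,0],[24,14],[31,12],[34,20],[38,17],[44,3],[47,0]]
[[1,11],[9,14],[18,0],[24,14],[31,12],[34,20],[38,17],[44,3],[47,0]]
[[1,11],[9,14],[18,0],[24,14],[31,12],[34,20],[38,17],[44,3],[47,0]]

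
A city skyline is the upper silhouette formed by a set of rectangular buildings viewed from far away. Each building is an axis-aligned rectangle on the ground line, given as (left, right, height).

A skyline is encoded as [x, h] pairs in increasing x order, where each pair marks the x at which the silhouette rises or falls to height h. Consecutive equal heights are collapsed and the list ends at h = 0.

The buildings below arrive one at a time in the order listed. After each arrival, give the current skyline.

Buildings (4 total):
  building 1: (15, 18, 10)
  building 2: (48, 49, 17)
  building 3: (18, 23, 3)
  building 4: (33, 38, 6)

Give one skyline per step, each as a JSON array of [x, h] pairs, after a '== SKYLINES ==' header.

== SKYLINES ==
[[15,10],[18,0]]
[[15,10],[18,0],[48,17],[49,0]]
[[15,10],[18,3],[23,0],[48,17],[49,0]]
[[15,10],[18,3],[23,0],[33,6],[38,0],[48,17],[49,0]]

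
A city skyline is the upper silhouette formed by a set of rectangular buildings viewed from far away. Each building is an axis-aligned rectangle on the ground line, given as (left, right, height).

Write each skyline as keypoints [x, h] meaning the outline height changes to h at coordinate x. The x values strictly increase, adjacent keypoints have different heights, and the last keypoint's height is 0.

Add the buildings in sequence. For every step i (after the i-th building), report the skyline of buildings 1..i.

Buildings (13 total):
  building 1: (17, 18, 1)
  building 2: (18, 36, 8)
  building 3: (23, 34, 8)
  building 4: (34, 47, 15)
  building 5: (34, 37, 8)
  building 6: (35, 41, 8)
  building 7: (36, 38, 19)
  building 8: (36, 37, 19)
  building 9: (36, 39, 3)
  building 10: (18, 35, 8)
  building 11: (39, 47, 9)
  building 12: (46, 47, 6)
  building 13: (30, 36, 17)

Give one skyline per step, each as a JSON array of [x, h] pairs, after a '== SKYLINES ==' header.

== SKYLINES ==
[[17,1],[18,0]]
[[17,1],[18,8],[36,0]]
[[17,1],[18,8],[36,0]]
[[17,1],[18,8],[34,15],[47,0]]
[[17,1],[18,8],[34,15],[47,0]]
[[17,1],[18,8],[34,15],[47,0]]
[[17,1],[18,8],[34,15],[36,19],[38,15],[47,0]]
[[17,1],[18,8],[34,15],[36,19],[38,15],[47,0]]
[[17,1],[18,8],[34,15],[36,19],[38,15],[47,0]]
[[17,1],[18,8],[34,15],[36,19],[38,15],[47,0]]
[[17,1],[18,8],[34,15],[36,19],[38,15],[47,0]]
[[17,1],[18,8],[34,15],[36,19],[38,15],[47,0]]
[[17,1],[18,8],[30,17],[36,19],[38,15],[47,0]]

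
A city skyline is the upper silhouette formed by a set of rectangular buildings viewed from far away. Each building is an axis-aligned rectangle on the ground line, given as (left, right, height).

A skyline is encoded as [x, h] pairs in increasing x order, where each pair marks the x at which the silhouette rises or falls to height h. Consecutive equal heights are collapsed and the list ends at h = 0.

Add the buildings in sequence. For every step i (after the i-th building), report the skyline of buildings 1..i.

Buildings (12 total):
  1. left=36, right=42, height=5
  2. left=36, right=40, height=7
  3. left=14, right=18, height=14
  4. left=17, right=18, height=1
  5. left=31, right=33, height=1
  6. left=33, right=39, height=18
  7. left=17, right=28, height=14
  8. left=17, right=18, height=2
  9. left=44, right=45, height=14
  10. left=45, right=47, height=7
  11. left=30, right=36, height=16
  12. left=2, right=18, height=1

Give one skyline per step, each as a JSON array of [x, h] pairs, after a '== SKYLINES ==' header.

== SKYLINES ==
[[36,5],[42,0]]
[[36,7],[40,5],[42,0]]
[[14,14],[18,0],[36,7],[40,5],[42,0]]
[[14,14],[18,0],[36,7],[40,5],[42,0]]
[[14,14],[18,0],[31,1],[33,0],[36,7],[40,5],[42,0]]
[[14,14],[18,0],[31,1],[33,18],[39,7],[40,5],[42,0]]
[[14,14],[28,0],[31,1],[33,18],[39,7],[40,5],[42,0]]
[[14,14],[28,0],[31,1],[33,18],[39,7],[40,5],[42,0]]
[[14,14],[28,0],[31,1],[33,18],[39,7],[40,5],[42,0],[44,14],[45,0]]
[[14,14],[28,0],[31,1],[33,18],[39,7],[40,5],[42,0],[44,14],[45,7],[47,0]]
[[14,14],[28,0],[30,16],[33,18],[39,7],[40,5],[42,0],[44,14],[45,7],[47,0]]
[[2,1],[14,14],[28,0],[30,16],[33,18],[39,7],[40,5],[42,0],[44,14],[45,7],[47,0]]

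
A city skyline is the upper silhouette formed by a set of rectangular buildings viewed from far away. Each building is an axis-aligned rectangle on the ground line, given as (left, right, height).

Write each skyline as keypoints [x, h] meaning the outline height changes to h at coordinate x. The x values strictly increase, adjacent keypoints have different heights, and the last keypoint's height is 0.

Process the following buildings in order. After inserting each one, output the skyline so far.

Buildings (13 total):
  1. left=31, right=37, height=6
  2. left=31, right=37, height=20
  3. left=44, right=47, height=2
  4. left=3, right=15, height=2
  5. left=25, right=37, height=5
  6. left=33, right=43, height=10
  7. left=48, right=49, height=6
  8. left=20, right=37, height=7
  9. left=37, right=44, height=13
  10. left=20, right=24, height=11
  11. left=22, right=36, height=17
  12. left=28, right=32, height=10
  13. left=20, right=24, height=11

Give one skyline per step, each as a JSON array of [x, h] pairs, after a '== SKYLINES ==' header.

== SKYLINES ==
[[31,6],[37,0]]
[[31,20],[37,0]]
[[31,20],[37,0],[44,2],[47,0]]
[[3,2],[15,0],[31,20],[37,0],[44,2],[47,0]]
[[3,2],[15,0],[25,5],[31,20],[37,0],[44,2],[47,0]]
[[3,2],[15,0],[25,5],[31,20],[37,10],[43,0],[44,2],[47,0]]
[[3,2],[15,0],[25,5],[31,20],[37,10],[43,0],[44,2],[47,0],[48,6],[49,0]]
[[3,2],[15,0],[20,7],[31,20],[37,10],[43,0],[44,2],[47,0],[48,6],[49,0]]
[[3,2],[15,0],[20,7],[31,20],[37,13],[44,2],[47,0],[48,6],[49,0]]
[[3,2],[15,0],[20,11],[24,7],[31,20],[37,13],[44,2],[47,0],[48,6],[49,0]]
[[3,2],[15,0],[20,11],[22,17],[31,20],[37,13],[44,2],[47,0],[48,6],[49,0]]
[[3,2],[15,0],[20,11],[22,17],[31,20],[37,13],[44,2],[47,0],[48,6],[49,0]]
[[3,2],[15,0],[20,11],[22,17],[31,20],[37,13],[44,2],[47,0],[48,6],[49,0]]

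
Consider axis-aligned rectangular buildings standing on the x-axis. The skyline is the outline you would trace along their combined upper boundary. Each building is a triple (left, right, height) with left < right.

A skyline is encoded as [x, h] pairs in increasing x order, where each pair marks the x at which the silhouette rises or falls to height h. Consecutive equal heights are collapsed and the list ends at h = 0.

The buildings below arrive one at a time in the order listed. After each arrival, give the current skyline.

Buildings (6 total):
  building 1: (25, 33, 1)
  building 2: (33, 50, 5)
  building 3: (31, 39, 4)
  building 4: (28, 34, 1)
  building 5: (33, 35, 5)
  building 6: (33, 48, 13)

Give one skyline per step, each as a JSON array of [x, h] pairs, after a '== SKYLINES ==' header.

== SKYLINES ==
[[25,1],[33,0]]
[[25,1],[33,5],[50,0]]
[[25,1],[31,4],[33,5],[50,0]]
[[25,1],[31,4],[33,5],[50,0]]
[[25,1],[31,4],[33,5],[50,0]]
[[25,1],[31,4],[33,13],[48,5],[50,0]]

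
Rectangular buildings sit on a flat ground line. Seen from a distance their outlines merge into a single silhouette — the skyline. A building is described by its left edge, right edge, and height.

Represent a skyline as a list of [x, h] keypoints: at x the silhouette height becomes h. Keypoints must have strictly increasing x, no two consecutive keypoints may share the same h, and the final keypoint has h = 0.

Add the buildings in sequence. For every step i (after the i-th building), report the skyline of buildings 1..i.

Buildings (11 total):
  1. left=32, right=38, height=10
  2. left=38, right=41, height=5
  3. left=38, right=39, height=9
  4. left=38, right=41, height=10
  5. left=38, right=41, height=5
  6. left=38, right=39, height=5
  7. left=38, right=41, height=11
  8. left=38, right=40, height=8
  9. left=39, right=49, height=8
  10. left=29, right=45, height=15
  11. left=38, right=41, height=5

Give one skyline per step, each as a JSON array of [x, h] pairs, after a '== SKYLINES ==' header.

== SKYLINES ==
[[32,10],[38,0]]
[[32,10],[38,5],[41,0]]
[[32,10],[38,9],[39,5],[41,0]]
[[32,10],[41,0]]
[[32,10],[41,0]]
[[32,10],[41,0]]
[[32,10],[38,11],[41,0]]
[[32,10],[38,11],[41,0]]
[[32,10],[38,11],[41,8],[49,0]]
[[29,15],[45,8],[49,0]]
[[29,15],[45,8],[49,0]]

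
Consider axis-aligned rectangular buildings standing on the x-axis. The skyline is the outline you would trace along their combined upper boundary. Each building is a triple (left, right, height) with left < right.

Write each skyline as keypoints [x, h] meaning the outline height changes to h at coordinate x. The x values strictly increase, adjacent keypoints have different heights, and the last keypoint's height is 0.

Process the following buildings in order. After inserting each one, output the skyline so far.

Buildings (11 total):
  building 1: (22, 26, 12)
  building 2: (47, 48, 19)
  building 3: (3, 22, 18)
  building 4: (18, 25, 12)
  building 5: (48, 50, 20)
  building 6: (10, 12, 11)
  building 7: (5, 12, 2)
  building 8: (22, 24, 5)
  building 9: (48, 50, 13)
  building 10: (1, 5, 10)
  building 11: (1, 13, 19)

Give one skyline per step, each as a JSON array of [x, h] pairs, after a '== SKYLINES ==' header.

== SKYLINES ==
[[22,12],[26,0]]
[[22,12],[26,0],[47,19],[48,0]]
[[3,18],[22,12],[26,0],[47,19],[48,0]]
[[3,18],[22,12],[26,0],[47,19],[48,0]]
[[3,18],[22,12],[26,0],[47,19],[48,20],[50,0]]
[[3,18],[22,12],[26,0],[47,19],[48,20],[50,0]]
[[3,18],[22,12],[26,0],[47,19],[48,20],[50,0]]
[[3,18],[22,12],[26,0],[47,19],[48,20],[50,0]]
[[3,18],[22,12],[26,0],[47,19],[48,20],[50,0]]
[[1,10],[3,18],[22,12],[26,0],[47,19],[48,20],[50,0]]
[[1,19],[13,18],[22,12],[26,0],[47,19],[48,20],[50,0]]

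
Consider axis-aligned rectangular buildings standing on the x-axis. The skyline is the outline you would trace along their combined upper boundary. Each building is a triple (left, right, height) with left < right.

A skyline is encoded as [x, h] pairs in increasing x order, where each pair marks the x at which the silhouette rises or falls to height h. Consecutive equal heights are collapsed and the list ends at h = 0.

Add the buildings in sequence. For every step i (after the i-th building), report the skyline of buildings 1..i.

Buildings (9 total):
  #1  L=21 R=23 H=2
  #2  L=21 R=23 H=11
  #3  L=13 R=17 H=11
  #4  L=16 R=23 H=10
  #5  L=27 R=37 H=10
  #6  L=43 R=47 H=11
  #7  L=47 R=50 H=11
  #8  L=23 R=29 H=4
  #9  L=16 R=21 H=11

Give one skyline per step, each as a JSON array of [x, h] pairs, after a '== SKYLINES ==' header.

== SKYLINES ==
[[21,2],[23,0]]
[[21,11],[23,0]]
[[13,11],[17,0],[21,11],[23,0]]
[[13,11],[17,10],[21,11],[23,0]]
[[13,11],[17,10],[21,11],[23,0],[27,10],[37,0]]
[[13,11],[17,10],[21,11],[23,0],[27,10],[37,0],[43,11],[47,0]]
[[13,11],[17,10],[21,11],[23,0],[27,10],[37,0],[43,11],[50,0]]
[[13,11],[17,10],[21,11],[23,4],[27,10],[37,0],[43,11],[50,0]]
[[13,11],[23,4],[27,10],[37,0],[43,11],[50,0]]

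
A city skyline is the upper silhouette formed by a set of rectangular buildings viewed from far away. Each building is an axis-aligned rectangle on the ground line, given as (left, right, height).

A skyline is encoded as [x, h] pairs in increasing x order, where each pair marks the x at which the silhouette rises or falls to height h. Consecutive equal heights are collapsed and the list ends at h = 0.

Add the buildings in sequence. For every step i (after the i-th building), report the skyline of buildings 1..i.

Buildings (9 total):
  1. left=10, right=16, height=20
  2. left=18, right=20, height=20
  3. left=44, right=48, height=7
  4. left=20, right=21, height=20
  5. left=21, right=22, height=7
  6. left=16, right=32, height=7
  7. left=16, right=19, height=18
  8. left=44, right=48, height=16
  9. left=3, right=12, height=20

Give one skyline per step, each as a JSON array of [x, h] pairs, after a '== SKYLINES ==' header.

== SKYLINES ==
[[10,20],[16,0]]
[[10,20],[16,0],[18,20],[20,0]]
[[10,20],[16,0],[18,20],[20,0],[44,7],[48,0]]
[[10,20],[16,0],[18,20],[21,0],[44,7],[48,0]]
[[10,20],[16,0],[18,20],[21,7],[22,0],[44,7],[48,0]]
[[10,20],[16,7],[18,20],[21,7],[32,0],[44,7],[48,0]]
[[10,20],[16,18],[18,20],[21,7],[32,0],[44,7],[48,0]]
[[10,20],[16,18],[18,20],[21,7],[32,0],[44,16],[48,0]]
[[3,20],[16,18],[18,20],[21,7],[32,0],[44,16],[48,0]]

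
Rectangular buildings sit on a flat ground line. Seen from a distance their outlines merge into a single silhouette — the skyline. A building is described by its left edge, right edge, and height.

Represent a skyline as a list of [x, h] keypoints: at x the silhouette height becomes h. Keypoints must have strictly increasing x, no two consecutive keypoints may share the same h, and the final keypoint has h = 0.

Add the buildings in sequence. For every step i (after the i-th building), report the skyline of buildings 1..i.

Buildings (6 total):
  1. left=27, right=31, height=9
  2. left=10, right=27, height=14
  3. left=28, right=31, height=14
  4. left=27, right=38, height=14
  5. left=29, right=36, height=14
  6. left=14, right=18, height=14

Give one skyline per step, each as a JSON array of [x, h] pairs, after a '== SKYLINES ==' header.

== SKYLINES ==
[[27,9],[31,0]]
[[10,14],[27,9],[31,0]]
[[10,14],[27,9],[28,14],[31,0]]
[[10,14],[38,0]]
[[10,14],[38,0]]
[[10,14],[38,0]]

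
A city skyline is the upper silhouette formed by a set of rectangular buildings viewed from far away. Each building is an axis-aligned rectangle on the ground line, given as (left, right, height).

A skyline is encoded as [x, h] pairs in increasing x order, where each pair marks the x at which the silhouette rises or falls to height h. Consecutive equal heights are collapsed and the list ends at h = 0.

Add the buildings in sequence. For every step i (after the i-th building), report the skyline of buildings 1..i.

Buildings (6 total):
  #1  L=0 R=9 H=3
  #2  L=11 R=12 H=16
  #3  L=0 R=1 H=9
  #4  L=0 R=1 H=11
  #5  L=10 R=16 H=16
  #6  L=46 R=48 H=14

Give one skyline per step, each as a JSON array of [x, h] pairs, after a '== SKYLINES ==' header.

== SKYLINES ==
[[0,3],[9,0]]
[[0,3],[9,0],[11,16],[12,0]]
[[0,9],[1,3],[9,0],[11,16],[12,0]]
[[0,11],[1,3],[9,0],[11,16],[12,0]]
[[0,11],[1,3],[9,0],[10,16],[16,0]]
[[0,11],[1,3],[9,0],[10,16],[16,0],[46,14],[48,0]]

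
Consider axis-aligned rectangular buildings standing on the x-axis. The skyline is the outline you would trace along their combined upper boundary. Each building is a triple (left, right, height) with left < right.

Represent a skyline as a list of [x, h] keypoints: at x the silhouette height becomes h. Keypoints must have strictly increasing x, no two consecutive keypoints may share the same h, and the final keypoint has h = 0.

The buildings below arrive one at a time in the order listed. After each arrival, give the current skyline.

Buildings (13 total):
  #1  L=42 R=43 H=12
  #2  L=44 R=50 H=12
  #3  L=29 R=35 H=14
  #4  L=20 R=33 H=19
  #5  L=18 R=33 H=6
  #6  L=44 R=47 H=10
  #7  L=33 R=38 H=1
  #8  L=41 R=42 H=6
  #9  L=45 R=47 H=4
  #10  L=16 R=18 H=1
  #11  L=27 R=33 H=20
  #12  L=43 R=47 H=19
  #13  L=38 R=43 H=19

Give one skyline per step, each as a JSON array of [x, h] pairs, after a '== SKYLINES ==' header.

== SKYLINES ==
[[42,12],[43,0]]
[[42,12],[43,0],[44,12],[50,0]]
[[29,14],[35,0],[42,12],[43,0],[44,12],[50,0]]
[[20,19],[33,14],[35,0],[42,12],[43,0],[44,12],[50,0]]
[[18,6],[20,19],[33,14],[35,0],[42,12],[43,0],[44,12],[50,0]]
[[18,6],[20,19],[33,14],[35,0],[42,12],[43,0],[44,12],[50,0]]
[[18,6],[20,19],[33,14],[35,1],[38,0],[42,12],[43,0],[44,12],[50,0]]
[[18,6],[20,19],[33,14],[35,1],[38,0],[41,6],[42,12],[43,0],[44,12],[50,0]]
[[18,6],[20,19],[33,14],[35,1],[38,0],[41,6],[42,12],[43,0],[44,12],[50,0]]
[[16,1],[18,6],[20,19],[33,14],[35,1],[38,0],[41,6],[42,12],[43,0],[44,12],[50,0]]
[[16,1],[18,6],[20,19],[27,20],[33,14],[35,1],[38,0],[41,6],[42,12],[43,0],[44,12],[50,0]]
[[16,1],[18,6],[20,19],[27,20],[33,14],[35,1],[38,0],[41,6],[42,12],[43,19],[47,12],[50,0]]
[[16,1],[18,6],[20,19],[27,20],[33,14],[35,1],[38,19],[47,12],[50,0]]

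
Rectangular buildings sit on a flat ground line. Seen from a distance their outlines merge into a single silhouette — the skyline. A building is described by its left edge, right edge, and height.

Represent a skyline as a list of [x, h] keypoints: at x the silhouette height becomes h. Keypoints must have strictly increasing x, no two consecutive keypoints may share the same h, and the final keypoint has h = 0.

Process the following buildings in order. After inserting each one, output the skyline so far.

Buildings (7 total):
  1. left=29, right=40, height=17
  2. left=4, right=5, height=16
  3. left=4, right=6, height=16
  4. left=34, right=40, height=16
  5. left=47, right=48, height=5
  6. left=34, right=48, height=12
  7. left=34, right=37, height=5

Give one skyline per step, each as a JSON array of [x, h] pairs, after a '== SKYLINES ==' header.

== SKYLINES ==
[[29,17],[40,0]]
[[4,16],[5,0],[29,17],[40,0]]
[[4,16],[6,0],[29,17],[40,0]]
[[4,16],[6,0],[29,17],[40,0]]
[[4,16],[6,0],[29,17],[40,0],[47,5],[48,0]]
[[4,16],[6,0],[29,17],[40,12],[48,0]]
[[4,16],[6,0],[29,17],[40,12],[48,0]]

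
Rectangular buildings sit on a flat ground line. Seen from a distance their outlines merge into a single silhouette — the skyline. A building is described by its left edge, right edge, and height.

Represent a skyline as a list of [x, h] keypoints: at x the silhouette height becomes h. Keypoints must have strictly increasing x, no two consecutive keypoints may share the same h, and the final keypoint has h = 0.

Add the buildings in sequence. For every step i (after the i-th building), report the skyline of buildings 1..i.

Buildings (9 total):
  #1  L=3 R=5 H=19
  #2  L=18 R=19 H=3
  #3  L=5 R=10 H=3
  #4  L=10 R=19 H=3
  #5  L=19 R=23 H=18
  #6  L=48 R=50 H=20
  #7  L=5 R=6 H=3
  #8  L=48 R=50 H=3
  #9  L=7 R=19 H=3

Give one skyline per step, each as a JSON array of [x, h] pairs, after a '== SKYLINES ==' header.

== SKYLINES ==
[[3,19],[5,0]]
[[3,19],[5,0],[18,3],[19,0]]
[[3,19],[5,3],[10,0],[18,3],[19,0]]
[[3,19],[5,3],[19,0]]
[[3,19],[5,3],[19,18],[23,0]]
[[3,19],[5,3],[19,18],[23,0],[48,20],[50,0]]
[[3,19],[5,3],[19,18],[23,0],[48,20],[50,0]]
[[3,19],[5,3],[19,18],[23,0],[48,20],[50,0]]
[[3,19],[5,3],[19,18],[23,0],[48,20],[50,0]]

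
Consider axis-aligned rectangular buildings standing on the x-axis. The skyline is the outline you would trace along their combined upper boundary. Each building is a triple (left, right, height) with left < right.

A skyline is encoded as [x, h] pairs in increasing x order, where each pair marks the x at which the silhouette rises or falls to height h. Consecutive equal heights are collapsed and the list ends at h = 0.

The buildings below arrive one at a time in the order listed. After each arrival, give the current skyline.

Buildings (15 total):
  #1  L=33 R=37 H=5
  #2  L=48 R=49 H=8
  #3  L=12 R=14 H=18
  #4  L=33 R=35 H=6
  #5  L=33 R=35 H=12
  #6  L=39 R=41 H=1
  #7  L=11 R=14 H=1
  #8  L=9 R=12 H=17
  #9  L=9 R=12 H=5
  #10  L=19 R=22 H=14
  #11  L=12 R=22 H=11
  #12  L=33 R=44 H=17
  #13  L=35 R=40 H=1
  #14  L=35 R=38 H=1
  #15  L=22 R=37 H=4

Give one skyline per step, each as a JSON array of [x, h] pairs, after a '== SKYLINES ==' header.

== SKYLINES ==
[[33,5],[37,0]]
[[33,5],[37,0],[48,8],[49,0]]
[[12,18],[14,0],[33,5],[37,0],[48,8],[49,0]]
[[12,18],[14,0],[33,6],[35,5],[37,0],[48,8],[49,0]]
[[12,18],[14,0],[33,12],[35,5],[37,0],[48,8],[49,0]]
[[12,18],[14,0],[33,12],[35,5],[37,0],[39,1],[41,0],[48,8],[49,0]]
[[11,1],[12,18],[14,0],[33,12],[35,5],[37,0],[39,1],[41,0],[48,8],[49,0]]
[[9,17],[12,18],[14,0],[33,12],[35,5],[37,0],[39,1],[41,0],[48,8],[49,0]]
[[9,17],[12,18],[14,0],[33,12],[35,5],[37,0],[39,1],[41,0],[48,8],[49,0]]
[[9,17],[12,18],[14,0],[19,14],[22,0],[33,12],[35,5],[37,0],[39,1],[41,0],[48,8],[49,0]]
[[9,17],[12,18],[14,11],[19,14],[22,0],[33,12],[35,5],[37,0],[39,1],[41,0],[48,8],[49,0]]
[[9,17],[12,18],[14,11],[19,14],[22,0],[33,17],[44,0],[48,8],[49,0]]
[[9,17],[12,18],[14,11],[19,14],[22,0],[33,17],[44,0],[48,8],[49,0]]
[[9,17],[12,18],[14,11],[19,14],[22,0],[33,17],[44,0],[48,8],[49,0]]
[[9,17],[12,18],[14,11],[19,14],[22,4],[33,17],[44,0],[48,8],[49,0]]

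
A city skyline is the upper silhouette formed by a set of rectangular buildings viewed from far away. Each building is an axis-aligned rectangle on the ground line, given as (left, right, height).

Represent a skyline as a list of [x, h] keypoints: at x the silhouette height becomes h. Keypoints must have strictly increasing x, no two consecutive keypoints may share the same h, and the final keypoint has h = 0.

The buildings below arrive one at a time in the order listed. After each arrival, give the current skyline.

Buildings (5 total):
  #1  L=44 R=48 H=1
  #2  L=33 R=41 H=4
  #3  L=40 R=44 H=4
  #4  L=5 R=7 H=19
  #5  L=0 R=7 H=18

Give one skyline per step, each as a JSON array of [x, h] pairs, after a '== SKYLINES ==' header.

== SKYLINES ==
[[44,1],[48,0]]
[[33,4],[41,0],[44,1],[48,0]]
[[33,4],[44,1],[48,0]]
[[5,19],[7,0],[33,4],[44,1],[48,0]]
[[0,18],[5,19],[7,0],[33,4],[44,1],[48,0]]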